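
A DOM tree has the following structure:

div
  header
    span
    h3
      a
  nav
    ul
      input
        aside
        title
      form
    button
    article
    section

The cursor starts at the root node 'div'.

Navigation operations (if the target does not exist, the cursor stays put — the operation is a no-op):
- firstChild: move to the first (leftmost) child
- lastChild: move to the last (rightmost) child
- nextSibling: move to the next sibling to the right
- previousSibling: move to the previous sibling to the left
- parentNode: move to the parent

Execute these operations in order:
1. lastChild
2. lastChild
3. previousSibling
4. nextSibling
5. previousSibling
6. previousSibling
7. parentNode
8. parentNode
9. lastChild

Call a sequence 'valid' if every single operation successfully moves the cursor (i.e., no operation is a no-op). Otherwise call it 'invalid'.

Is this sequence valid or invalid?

After 1 (lastChild): nav
After 2 (lastChild): section
After 3 (previousSibling): article
After 4 (nextSibling): section
After 5 (previousSibling): article
After 6 (previousSibling): button
After 7 (parentNode): nav
After 8 (parentNode): div
After 9 (lastChild): nav

Answer: valid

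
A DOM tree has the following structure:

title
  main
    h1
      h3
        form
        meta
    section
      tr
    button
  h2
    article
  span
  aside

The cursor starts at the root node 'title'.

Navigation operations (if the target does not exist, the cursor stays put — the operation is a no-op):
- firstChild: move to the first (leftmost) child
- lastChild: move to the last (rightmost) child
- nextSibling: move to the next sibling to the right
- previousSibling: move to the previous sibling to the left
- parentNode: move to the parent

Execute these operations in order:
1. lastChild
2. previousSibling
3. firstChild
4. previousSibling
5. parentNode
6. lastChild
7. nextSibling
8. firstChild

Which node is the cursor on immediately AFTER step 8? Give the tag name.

Answer: aside

Derivation:
After 1 (lastChild): aside
After 2 (previousSibling): span
After 3 (firstChild): span (no-op, stayed)
After 4 (previousSibling): h2
After 5 (parentNode): title
After 6 (lastChild): aside
After 7 (nextSibling): aside (no-op, stayed)
After 8 (firstChild): aside (no-op, stayed)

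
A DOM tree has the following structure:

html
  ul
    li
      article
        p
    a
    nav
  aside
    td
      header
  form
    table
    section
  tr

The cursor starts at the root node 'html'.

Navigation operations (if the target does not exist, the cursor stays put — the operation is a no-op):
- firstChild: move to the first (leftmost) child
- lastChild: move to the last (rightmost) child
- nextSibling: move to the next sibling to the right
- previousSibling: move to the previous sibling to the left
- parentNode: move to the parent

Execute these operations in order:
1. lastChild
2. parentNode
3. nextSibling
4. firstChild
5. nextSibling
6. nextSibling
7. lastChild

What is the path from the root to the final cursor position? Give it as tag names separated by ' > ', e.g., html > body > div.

Answer: html > form > section

Derivation:
After 1 (lastChild): tr
After 2 (parentNode): html
After 3 (nextSibling): html (no-op, stayed)
After 4 (firstChild): ul
After 5 (nextSibling): aside
After 6 (nextSibling): form
After 7 (lastChild): section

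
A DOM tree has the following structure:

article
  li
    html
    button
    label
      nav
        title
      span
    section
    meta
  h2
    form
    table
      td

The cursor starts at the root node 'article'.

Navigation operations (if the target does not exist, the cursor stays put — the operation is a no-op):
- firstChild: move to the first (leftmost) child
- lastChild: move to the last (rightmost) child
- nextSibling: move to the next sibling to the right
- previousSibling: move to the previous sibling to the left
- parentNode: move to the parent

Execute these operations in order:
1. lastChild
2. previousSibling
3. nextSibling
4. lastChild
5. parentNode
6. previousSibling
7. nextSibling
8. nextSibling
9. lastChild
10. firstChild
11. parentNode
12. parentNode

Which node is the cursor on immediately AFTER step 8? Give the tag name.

After 1 (lastChild): h2
After 2 (previousSibling): li
After 3 (nextSibling): h2
After 4 (lastChild): table
After 5 (parentNode): h2
After 6 (previousSibling): li
After 7 (nextSibling): h2
After 8 (nextSibling): h2 (no-op, stayed)

Answer: h2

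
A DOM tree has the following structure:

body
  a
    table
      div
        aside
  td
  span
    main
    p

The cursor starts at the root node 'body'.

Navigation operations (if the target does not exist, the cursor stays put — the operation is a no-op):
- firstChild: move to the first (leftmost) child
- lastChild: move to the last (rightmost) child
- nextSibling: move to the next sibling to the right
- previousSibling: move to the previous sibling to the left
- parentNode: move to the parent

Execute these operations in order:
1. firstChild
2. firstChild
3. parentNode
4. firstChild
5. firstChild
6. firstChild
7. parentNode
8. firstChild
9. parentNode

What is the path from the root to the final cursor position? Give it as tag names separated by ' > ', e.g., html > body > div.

Answer: body > a > table > div

Derivation:
After 1 (firstChild): a
After 2 (firstChild): table
After 3 (parentNode): a
After 4 (firstChild): table
After 5 (firstChild): div
After 6 (firstChild): aside
After 7 (parentNode): div
After 8 (firstChild): aside
After 9 (parentNode): div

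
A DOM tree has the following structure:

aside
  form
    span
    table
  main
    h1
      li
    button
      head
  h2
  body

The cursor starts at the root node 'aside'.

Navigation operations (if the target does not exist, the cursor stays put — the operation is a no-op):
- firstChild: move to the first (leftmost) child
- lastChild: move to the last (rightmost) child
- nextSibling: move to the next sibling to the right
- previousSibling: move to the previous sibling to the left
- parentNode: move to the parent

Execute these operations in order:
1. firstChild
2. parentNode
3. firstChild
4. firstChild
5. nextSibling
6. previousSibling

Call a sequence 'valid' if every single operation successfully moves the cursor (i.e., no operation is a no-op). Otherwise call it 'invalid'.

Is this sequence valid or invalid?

Answer: valid

Derivation:
After 1 (firstChild): form
After 2 (parentNode): aside
After 3 (firstChild): form
After 4 (firstChild): span
After 5 (nextSibling): table
After 6 (previousSibling): span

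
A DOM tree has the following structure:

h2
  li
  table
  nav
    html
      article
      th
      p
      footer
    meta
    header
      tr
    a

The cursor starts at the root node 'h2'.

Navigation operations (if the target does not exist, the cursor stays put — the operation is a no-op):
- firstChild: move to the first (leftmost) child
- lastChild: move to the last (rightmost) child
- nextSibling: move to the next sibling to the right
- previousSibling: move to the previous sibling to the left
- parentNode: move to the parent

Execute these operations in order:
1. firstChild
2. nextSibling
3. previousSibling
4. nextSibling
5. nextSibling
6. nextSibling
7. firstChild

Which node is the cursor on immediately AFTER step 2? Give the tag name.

Answer: table

Derivation:
After 1 (firstChild): li
After 2 (nextSibling): table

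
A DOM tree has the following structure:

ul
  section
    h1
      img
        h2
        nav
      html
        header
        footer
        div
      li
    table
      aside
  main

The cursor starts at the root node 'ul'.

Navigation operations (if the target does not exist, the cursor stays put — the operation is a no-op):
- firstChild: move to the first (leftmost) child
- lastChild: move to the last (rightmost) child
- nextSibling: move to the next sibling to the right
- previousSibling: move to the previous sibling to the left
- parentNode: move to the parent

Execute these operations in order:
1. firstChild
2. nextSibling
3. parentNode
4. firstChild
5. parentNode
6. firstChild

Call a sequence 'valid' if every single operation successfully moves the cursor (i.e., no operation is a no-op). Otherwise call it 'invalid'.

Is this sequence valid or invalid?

After 1 (firstChild): section
After 2 (nextSibling): main
After 3 (parentNode): ul
After 4 (firstChild): section
After 5 (parentNode): ul
After 6 (firstChild): section

Answer: valid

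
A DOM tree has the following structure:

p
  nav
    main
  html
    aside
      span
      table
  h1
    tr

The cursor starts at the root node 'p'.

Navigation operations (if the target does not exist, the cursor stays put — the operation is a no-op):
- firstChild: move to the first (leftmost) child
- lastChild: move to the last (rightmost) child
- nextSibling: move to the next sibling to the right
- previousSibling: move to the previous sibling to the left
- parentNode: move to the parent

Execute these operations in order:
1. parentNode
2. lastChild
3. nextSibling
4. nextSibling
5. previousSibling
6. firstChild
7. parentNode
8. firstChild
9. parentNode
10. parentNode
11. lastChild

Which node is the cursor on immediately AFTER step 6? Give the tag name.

Answer: aside

Derivation:
After 1 (parentNode): p (no-op, stayed)
After 2 (lastChild): h1
After 3 (nextSibling): h1 (no-op, stayed)
After 4 (nextSibling): h1 (no-op, stayed)
After 5 (previousSibling): html
After 6 (firstChild): aside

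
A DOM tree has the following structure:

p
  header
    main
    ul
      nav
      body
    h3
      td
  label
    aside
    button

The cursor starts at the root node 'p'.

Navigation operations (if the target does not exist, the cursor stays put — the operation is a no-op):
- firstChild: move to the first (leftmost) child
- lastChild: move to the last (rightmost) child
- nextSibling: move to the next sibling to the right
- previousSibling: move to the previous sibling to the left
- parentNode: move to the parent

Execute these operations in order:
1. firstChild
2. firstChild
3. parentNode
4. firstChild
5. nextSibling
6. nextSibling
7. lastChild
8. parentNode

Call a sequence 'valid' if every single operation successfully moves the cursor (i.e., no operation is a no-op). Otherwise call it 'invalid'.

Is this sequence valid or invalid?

Answer: valid

Derivation:
After 1 (firstChild): header
After 2 (firstChild): main
After 3 (parentNode): header
After 4 (firstChild): main
After 5 (nextSibling): ul
After 6 (nextSibling): h3
After 7 (lastChild): td
After 8 (parentNode): h3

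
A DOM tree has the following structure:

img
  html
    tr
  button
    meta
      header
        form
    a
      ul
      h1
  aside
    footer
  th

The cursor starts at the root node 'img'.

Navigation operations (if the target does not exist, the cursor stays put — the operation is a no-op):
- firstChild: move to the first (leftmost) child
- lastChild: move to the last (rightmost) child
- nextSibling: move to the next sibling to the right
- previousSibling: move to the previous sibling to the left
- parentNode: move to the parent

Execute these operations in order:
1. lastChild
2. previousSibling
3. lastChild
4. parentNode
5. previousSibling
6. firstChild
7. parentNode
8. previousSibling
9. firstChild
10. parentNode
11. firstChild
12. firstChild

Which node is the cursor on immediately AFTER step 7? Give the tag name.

Answer: button

Derivation:
After 1 (lastChild): th
After 2 (previousSibling): aside
After 3 (lastChild): footer
After 4 (parentNode): aside
After 5 (previousSibling): button
After 6 (firstChild): meta
After 7 (parentNode): button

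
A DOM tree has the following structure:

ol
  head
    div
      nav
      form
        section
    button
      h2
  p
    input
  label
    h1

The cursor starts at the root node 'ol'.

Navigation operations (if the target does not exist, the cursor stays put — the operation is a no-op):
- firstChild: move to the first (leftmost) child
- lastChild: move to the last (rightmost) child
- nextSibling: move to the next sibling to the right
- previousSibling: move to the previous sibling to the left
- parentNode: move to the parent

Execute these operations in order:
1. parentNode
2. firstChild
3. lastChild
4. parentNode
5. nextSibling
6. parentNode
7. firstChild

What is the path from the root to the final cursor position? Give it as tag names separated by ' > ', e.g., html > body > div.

After 1 (parentNode): ol (no-op, stayed)
After 2 (firstChild): head
After 3 (lastChild): button
After 4 (parentNode): head
After 5 (nextSibling): p
After 6 (parentNode): ol
After 7 (firstChild): head

Answer: ol > head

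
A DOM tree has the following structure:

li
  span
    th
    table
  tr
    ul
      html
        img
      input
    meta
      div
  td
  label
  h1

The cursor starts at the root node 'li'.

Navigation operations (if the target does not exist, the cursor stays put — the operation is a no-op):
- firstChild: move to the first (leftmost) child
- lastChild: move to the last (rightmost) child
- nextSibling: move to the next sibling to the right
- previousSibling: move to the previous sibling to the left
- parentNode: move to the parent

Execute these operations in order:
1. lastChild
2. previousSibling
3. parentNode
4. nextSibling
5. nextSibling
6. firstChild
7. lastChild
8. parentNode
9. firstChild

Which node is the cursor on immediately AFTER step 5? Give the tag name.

After 1 (lastChild): h1
After 2 (previousSibling): label
After 3 (parentNode): li
After 4 (nextSibling): li (no-op, stayed)
After 5 (nextSibling): li (no-op, stayed)

Answer: li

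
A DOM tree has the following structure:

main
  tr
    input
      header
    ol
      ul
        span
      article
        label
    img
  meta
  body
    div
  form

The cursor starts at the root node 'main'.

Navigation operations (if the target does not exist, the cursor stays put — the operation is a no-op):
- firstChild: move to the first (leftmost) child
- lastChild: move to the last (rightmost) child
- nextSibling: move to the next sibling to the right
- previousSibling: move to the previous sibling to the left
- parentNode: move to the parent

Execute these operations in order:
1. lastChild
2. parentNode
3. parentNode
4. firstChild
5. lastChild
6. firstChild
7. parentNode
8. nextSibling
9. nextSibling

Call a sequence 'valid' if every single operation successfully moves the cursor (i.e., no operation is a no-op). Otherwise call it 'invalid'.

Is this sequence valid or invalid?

Answer: invalid

Derivation:
After 1 (lastChild): form
After 2 (parentNode): main
After 3 (parentNode): main (no-op, stayed)
After 4 (firstChild): tr
After 5 (lastChild): img
After 6 (firstChild): img (no-op, stayed)
After 7 (parentNode): tr
After 8 (nextSibling): meta
After 9 (nextSibling): body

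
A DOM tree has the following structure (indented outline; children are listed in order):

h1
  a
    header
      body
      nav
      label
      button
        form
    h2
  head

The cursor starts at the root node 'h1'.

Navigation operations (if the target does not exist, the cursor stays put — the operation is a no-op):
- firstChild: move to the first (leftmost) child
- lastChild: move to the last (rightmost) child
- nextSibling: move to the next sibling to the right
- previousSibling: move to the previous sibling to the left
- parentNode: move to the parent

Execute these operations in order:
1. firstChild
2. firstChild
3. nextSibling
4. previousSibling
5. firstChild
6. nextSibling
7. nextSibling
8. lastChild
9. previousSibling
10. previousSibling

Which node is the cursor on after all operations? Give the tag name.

After 1 (firstChild): a
After 2 (firstChild): header
After 3 (nextSibling): h2
After 4 (previousSibling): header
After 5 (firstChild): body
After 6 (nextSibling): nav
After 7 (nextSibling): label
After 8 (lastChild): label (no-op, stayed)
After 9 (previousSibling): nav
After 10 (previousSibling): body

Answer: body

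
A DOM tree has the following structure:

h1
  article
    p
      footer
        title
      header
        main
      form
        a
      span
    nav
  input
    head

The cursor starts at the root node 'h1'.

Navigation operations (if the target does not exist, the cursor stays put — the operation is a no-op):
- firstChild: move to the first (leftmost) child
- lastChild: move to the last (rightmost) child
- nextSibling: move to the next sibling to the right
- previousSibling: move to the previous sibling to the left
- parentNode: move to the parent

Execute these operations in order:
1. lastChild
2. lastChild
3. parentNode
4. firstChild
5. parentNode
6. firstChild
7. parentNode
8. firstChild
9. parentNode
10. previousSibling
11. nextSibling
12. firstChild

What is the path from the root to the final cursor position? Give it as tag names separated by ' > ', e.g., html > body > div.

Answer: h1 > input > head

Derivation:
After 1 (lastChild): input
After 2 (lastChild): head
After 3 (parentNode): input
After 4 (firstChild): head
After 5 (parentNode): input
After 6 (firstChild): head
After 7 (parentNode): input
After 8 (firstChild): head
After 9 (parentNode): input
After 10 (previousSibling): article
After 11 (nextSibling): input
After 12 (firstChild): head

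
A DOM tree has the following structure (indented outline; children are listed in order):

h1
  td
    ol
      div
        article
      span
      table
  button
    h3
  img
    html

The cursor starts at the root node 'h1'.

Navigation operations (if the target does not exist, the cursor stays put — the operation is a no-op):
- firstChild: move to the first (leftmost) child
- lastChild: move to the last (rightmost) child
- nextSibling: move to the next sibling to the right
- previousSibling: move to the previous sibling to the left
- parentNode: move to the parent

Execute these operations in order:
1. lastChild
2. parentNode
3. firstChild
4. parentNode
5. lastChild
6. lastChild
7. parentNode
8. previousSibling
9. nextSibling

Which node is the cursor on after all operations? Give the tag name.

Answer: img

Derivation:
After 1 (lastChild): img
After 2 (parentNode): h1
After 3 (firstChild): td
After 4 (parentNode): h1
After 5 (lastChild): img
After 6 (lastChild): html
After 7 (parentNode): img
After 8 (previousSibling): button
After 9 (nextSibling): img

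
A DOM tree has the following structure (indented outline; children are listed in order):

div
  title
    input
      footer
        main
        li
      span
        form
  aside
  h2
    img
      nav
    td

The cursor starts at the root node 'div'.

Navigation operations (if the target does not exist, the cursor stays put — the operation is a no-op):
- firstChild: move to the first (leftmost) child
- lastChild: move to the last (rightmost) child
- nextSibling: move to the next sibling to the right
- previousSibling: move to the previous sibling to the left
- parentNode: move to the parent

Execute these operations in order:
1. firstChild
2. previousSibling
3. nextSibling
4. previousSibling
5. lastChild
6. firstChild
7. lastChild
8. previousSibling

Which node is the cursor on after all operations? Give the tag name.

Answer: main

Derivation:
After 1 (firstChild): title
After 2 (previousSibling): title (no-op, stayed)
After 3 (nextSibling): aside
After 4 (previousSibling): title
After 5 (lastChild): input
After 6 (firstChild): footer
After 7 (lastChild): li
After 8 (previousSibling): main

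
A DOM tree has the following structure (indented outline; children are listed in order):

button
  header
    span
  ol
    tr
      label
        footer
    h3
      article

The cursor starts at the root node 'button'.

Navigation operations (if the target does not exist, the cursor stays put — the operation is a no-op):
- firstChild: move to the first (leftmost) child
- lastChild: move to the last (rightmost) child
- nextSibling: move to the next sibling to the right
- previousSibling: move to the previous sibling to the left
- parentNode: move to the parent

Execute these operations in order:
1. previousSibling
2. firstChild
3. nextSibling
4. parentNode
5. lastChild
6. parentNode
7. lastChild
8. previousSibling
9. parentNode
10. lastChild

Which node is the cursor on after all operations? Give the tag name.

After 1 (previousSibling): button (no-op, stayed)
After 2 (firstChild): header
After 3 (nextSibling): ol
After 4 (parentNode): button
After 5 (lastChild): ol
After 6 (parentNode): button
After 7 (lastChild): ol
After 8 (previousSibling): header
After 9 (parentNode): button
After 10 (lastChild): ol

Answer: ol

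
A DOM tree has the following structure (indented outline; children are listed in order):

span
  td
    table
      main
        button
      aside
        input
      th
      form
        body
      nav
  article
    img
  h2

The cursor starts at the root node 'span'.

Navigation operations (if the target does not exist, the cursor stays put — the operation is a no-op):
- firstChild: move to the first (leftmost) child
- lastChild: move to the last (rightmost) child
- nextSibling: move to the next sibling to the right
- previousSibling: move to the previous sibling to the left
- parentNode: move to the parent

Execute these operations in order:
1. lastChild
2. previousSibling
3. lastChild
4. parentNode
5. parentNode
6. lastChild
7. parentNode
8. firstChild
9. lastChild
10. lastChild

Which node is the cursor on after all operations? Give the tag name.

After 1 (lastChild): h2
After 2 (previousSibling): article
After 3 (lastChild): img
After 4 (parentNode): article
After 5 (parentNode): span
After 6 (lastChild): h2
After 7 (parentNode): span
After 8 (firstChild): td
After 9 (lastChild): table
After 10 (lastChild): nav

Answer: nav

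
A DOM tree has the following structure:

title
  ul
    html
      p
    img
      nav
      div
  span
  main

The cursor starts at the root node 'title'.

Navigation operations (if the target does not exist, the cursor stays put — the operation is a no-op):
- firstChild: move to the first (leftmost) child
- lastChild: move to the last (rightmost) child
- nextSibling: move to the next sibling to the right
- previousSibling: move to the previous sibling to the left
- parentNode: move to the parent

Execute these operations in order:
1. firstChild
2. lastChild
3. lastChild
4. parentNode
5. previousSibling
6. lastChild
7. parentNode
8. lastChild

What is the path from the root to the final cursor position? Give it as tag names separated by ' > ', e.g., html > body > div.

After 1 (firstChild): ul
After 2 (lastChild): img
After 3 (lastChild): div
After 4 (parentNode): img
After 5 (previousSibling): html
After 6 (lastChild): p
After 7 (parentNode): html
After 8 (lastChild): p

Answer: title > ul > html > p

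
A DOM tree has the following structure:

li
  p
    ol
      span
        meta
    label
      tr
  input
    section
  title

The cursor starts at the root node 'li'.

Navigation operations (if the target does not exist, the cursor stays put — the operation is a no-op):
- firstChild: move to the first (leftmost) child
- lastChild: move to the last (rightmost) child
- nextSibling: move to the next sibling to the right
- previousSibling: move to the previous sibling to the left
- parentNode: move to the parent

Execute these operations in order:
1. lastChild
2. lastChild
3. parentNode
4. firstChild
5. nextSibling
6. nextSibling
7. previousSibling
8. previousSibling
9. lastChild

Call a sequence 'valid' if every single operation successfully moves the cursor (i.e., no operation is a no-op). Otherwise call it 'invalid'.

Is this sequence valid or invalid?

After 1 (lastChild): title
After 2 (lastChild): title (no-op, stayed)
After 3 (parentNode): li
After 4 (firstChild): p
After 5 (nextSibling): input
After 6 (nextSibling): title
After 7 (previousSibling): input
After 8 (previousSibling): p
After 9 (lastChild): label

Answer: invalid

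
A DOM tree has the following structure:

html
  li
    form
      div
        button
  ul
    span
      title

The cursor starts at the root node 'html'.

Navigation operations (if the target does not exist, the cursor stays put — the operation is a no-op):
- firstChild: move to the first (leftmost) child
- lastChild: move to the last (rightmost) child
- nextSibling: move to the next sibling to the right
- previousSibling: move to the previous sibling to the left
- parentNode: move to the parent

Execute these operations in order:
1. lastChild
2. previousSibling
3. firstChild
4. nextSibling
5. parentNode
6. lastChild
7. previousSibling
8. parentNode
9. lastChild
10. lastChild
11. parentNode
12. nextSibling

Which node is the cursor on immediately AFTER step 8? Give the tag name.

Answer: li

Derivation:
After 1 (lastChild): ul
After 2 (previousSibling): li
After 3 (firstChild): form
After 4 (nextSibling): form (no-op, stayed)
After 5 (parentNode): li
After 6 (lastChild): form
After 7 (previousSibling): form (no-op, stayed)
After 8 (parentNode): li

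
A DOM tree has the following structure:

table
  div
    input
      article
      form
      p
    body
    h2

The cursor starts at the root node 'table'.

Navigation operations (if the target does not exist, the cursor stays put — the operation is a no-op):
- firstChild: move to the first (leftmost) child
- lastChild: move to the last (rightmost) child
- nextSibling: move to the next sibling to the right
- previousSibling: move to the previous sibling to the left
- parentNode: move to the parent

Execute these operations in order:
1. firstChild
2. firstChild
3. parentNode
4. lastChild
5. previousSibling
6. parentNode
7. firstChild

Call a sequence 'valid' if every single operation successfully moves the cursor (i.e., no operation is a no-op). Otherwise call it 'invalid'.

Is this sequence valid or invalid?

After 1 (firstChild): div
After 2 (firstChild): input
After 3 (parentNode): div
After 4 (lastChild): h2
After 5 (previousSibling): body
After 6 (parentNode): div
After 7 (firstChild): input

Answer: valid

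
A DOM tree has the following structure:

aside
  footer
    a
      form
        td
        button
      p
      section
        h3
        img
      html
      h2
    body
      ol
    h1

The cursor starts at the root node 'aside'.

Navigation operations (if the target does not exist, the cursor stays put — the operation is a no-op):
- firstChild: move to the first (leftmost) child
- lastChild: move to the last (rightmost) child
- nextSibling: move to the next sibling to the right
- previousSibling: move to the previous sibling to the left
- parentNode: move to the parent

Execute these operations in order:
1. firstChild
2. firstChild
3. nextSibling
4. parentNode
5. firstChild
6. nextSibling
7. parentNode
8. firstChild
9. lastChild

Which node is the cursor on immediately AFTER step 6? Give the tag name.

After 1 (firstChild): footer
After 2 (firstChild): a
After 3 (nextSibling): body
After 4 (parentNode): footer
After 5 (firstChild): a
After 6 (nextSibling): body

Answer: body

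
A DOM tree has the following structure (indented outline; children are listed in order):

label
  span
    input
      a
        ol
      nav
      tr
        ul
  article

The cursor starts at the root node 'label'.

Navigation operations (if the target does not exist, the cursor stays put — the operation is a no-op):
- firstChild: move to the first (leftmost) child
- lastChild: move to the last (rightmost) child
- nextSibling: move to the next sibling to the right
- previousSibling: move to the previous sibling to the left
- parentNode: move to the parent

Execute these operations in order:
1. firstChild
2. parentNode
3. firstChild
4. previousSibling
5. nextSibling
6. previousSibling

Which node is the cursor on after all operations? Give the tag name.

After 1 (firstChild): span
After 2 (parentNode): label
After 3 (firstChild): span
After 4 (previousSibling): span (no-op, stayed)
After 5 (nextSibling): article
After 6 (previousSibling): span

Answer: span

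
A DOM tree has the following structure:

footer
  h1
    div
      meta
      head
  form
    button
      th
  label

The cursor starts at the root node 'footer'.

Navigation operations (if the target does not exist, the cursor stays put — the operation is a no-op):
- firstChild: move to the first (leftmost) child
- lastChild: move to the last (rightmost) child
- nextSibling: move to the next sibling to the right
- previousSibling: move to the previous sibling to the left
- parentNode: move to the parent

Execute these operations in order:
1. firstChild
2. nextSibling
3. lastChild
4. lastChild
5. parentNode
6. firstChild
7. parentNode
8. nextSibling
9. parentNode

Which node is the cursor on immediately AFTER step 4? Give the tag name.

Answer: th

Derivation:
After 1 (firstChild): h1
After 2 (nextSibling): form
After 3 (lastChild): button
After 4 (lastChild): th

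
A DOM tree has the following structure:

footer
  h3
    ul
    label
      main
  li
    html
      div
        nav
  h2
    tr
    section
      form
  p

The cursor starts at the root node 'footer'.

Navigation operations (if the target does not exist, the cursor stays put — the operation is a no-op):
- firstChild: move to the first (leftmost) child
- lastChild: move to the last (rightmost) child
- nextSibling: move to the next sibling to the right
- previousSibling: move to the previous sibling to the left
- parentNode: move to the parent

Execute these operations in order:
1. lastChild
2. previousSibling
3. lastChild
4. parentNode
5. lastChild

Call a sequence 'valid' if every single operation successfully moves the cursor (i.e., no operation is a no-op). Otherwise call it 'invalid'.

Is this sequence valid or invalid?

After 1 (lastChild): p
After 2 (previousSibling): h2
After 3 (lastChild): section
After 4 (parentNode): h2
After 5 (lastChild): section

Answer: valid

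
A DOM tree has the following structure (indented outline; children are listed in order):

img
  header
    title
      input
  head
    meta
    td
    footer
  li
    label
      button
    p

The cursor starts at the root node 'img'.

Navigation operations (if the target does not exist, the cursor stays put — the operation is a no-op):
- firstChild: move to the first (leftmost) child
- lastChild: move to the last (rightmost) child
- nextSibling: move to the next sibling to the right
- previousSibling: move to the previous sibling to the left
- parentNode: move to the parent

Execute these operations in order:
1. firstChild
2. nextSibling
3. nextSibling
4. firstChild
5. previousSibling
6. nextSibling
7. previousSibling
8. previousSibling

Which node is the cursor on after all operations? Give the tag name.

Answer: label

Derivation:
After 1 (firstChild): header
After 2 (nextSibling): head
After 3 (nextSibling): li
After 4 (firstChild): label
After 5 (previousSibling): label (no-op, stayed)
After 6 (nextSibling): p
After 7 (previousSibling): label
After 8 (previousSibling): label (no-op, stayed)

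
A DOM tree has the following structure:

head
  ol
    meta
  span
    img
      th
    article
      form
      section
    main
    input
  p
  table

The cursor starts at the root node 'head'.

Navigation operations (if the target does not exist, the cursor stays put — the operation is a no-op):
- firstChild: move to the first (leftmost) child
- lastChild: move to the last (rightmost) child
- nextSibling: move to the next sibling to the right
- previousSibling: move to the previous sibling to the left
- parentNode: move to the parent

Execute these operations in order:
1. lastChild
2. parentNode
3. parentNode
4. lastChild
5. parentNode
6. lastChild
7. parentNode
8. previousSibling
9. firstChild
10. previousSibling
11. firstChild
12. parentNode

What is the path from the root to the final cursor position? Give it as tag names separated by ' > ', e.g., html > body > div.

Answer: head > ol

Derivation:
After 1 (lastChild): table
After 2 (parentNode): head
After 3 (parentNode): head (no-op, stayed)
After 4 (lastChild): table
After 5 (parentNode): head
After 6 (lastChild): table
After 7 (parentNode): head
After 8 (previousSibling): head (no-op, stayed)
After 9 (firstChild): ol
After 10 (previousSibling): ol (no-op, stayed)
After 11 (firstChild): meta
After 12 (parentNode): ol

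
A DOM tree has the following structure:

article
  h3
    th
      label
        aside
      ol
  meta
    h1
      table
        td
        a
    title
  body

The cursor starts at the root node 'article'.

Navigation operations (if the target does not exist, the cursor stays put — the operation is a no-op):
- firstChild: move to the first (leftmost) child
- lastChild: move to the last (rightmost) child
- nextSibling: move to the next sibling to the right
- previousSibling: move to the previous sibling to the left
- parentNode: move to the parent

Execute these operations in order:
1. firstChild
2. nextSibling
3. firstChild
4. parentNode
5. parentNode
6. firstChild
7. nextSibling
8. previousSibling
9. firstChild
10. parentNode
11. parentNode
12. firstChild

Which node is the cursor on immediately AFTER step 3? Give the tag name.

After 1 (firstChild): h3
After 2 (nextSibling): meta
After 3 (firstChild): h1

Answer: h1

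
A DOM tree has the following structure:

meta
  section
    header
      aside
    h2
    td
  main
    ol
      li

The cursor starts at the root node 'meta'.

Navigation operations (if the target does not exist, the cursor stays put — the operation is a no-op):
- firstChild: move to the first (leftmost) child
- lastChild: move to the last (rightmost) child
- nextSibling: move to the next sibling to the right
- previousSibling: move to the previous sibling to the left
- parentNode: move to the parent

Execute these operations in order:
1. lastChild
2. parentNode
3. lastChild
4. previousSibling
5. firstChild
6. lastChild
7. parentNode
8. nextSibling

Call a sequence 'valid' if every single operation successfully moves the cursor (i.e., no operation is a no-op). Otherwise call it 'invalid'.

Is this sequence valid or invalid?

After 1 (lastChild): main
After 2 (parentNode): meta
After 3 (lastChild): main
After 4 (previousSibling): section
After 5 (firstChild): header
After 6 (lastChild): aside
After 7 (parentNode): header
After 8 (nextSibling): h2

Answer: valid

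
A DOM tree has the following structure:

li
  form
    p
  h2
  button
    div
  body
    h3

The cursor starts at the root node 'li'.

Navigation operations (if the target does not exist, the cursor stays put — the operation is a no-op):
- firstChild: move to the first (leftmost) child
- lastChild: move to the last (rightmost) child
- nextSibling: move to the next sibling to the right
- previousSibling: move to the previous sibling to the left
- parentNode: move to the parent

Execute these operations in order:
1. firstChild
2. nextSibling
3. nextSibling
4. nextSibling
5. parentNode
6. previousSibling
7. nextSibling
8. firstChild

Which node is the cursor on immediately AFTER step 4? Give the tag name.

After 1 (firstChild): form
After 2 (nextSibling): h2
After 3 (nextSibling): button
After 4 (nextSibling): body

Answer: body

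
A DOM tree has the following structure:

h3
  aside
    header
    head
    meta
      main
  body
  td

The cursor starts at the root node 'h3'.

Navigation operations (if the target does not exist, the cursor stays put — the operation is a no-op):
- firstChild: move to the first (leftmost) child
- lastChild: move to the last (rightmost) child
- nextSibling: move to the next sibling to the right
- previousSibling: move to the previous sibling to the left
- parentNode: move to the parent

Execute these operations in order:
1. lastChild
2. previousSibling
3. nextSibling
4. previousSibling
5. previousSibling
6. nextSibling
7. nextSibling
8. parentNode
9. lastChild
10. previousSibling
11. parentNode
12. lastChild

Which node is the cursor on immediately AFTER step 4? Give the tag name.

Answer: body

Derivation:
After 1 (lastChild): td
After 2 (previousSibling): body
After 3 (nextSibling): td
After 4 (previousSibling): body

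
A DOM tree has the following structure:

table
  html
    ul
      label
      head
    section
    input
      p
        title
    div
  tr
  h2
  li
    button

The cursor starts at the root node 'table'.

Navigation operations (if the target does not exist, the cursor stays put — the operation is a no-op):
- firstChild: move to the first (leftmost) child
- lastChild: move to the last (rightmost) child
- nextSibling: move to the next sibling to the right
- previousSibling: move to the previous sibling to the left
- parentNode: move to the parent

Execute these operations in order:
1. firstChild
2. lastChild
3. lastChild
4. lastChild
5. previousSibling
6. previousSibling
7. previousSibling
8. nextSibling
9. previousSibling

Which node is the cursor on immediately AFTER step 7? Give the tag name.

Answer: ul

Derivation:
After 1 (firstChild): html
After 2 (lastChild): div
After 3 (lastChild): div (no-op, stayed)
After 4 (lastChild): div (no-op, stayed)
After 5 (previousSibling): input
After 6 (previousSibling): section
After 7 (previousSibling): ul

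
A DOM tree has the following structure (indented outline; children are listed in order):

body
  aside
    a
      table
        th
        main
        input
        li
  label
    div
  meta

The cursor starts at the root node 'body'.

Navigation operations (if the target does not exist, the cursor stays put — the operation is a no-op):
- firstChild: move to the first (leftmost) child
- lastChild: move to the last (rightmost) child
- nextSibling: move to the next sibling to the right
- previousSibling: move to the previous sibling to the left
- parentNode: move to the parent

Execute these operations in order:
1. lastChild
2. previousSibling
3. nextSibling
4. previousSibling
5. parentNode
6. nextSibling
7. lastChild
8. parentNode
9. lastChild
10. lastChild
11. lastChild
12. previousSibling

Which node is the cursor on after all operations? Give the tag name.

After 1 (lastChild): meta
After 2 (previousSibling): label
After 3 (nextSibling): meta
After 4 (previousSibling): label
After 5 (parentNode): body
After 6 (nextSibling): body (no-op, stayed)
After 7 (lastChild): meta
After 8 (parentNode): body
After 9 (lastChild): meta
After 10 (lastChild): meta (no-op, stayed)
After 11 (lastChild): meta (no-op, stayed)
After 12 (previousSibling): label

Answer: label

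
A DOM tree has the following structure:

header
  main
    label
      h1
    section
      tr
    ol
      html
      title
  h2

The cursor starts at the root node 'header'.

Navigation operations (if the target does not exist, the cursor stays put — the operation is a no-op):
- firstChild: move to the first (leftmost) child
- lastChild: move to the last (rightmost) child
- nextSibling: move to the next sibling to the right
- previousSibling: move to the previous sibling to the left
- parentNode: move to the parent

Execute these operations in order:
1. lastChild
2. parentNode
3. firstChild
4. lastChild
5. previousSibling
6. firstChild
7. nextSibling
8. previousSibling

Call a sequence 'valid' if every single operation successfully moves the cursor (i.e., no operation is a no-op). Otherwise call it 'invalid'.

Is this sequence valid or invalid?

Answer: invalid

Derivation:
After 1 (lastChild): h2
After 2 (parentNode): header
After 3 (firstChild): main
After 4 (lastChild): ol
After 5 (previousSibling): section
After 6 (firstChild): tr
After 7 (nextSibling): tr (no-op, stayed)
After 8 (previousSibling): tr (no-op, stayed)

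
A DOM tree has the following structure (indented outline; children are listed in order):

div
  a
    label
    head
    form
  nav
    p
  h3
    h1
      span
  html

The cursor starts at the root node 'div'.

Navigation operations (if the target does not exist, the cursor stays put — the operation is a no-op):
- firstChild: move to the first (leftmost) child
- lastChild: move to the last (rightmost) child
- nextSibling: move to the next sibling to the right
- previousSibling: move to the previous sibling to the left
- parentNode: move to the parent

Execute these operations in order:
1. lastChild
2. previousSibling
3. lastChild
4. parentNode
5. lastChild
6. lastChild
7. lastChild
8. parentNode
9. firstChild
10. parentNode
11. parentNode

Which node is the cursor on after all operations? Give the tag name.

Answer: h3

Derivation:
After 1 (lastChild): html
After 2 (previousSibling): h3
After 3 (lastChild): h1
After 4 (parentNode): h3
After 5 (lastChild): h1
After 6 (lastChild): span
After 7 (lastChild): span (no-op, stayed)
After 8 (parentNode): h1
After 9 (firstChild): span
After 10 (parentNode): h1
After 11 (parentNode): h3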